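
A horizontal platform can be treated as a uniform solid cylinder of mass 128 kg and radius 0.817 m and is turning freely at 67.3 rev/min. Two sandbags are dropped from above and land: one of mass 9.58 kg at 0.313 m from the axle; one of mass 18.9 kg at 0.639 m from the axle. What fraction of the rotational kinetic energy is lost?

The added mass arrives with no angular momentum about the axle, and any external torque about the axle is negligible, so the system's angular momentum is conserved.
I_p = ½(128)(0.817)² = 42.72 kg·m².
Added inertia Σmr² = (9.58)(0.313)² + (18.9)(0.639)² = 8.656 kg·m²; I_f = 42.72 + 8.656 = 51.38 kg·m².
ω_f = I_p ω_i / I_f = (42.72)(67.3) / 51.38 = 55.96 rpm.
KE_i = ½(42.72)(7.048 rad/s)² = 1061 J; KE_f = ½(51.38)(5.860)² = 882.2 J.
Fraction lost = 0.1685.

fraction ≈ 0.168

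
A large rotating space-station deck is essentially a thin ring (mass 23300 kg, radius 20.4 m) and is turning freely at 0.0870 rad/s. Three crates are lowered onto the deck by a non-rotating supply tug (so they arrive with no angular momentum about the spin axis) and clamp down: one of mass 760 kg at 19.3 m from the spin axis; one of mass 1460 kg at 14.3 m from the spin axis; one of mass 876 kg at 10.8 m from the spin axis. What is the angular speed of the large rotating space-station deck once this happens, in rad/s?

The added mass arrives with no angular momentum about the spin axis, and any external torque about the spin axis is negligible, so the system's angular momentum is conserved.
I_p = (23300)(20.4)² = 9.697e+06 kg·m².
Added inertia Σmr² = (760)(19.3)² + (1460)(14.3)² + (876)(10.8)² = 6.838e+05 kg·m²; I_f = 9.697e+06 + 6.838e+05 = 1.038e+07 kg·m².
ω_f = I_p ω_i / I_f = (9.697e+06)(0.0870) / 1.038e+07 = 0.08127 rad/s.

ω_f ≈ 0.0813 rad/s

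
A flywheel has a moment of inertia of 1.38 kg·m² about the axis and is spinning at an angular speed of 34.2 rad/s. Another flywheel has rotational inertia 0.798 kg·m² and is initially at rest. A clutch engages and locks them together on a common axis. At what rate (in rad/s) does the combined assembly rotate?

|ω_f| ≈ 21.7 rad/s

The coupling torques are internal; angular momentum about the shared axis is conserved.
Taking A's sense as positive: L = (1.380)(34.2) = 47.20 kg·m²·rad/s.
Combined I = 1.380 + 0.7980 = 2.178 kg·m².
ω_f = L / I = 47.20 / 2.178 = 21.67 rad/s.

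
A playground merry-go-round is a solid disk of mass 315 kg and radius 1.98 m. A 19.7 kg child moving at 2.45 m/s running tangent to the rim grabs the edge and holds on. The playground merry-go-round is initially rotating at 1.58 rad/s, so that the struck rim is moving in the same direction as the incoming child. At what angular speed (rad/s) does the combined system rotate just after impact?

The axle reaction passes through the axle and exerts no torque about it; angular momentum about the axle is conserved through the impact.
I_p = ½(315)(1.98)² = 617.5 kg·m². Taking the sense of the child's angular momentum as positive, L_{child} = m v R = (19.7)(2.45)(1.98) = 95.56 kg·m²/s.
L_i = +I_p ω_p + m v R = +(617.5)(1.58) + 95.56 = 1071 kg·m²/s.
After sticking, I_f = I_p + m R² = 617.5 + (19.7)(1.98)² = 694.7 kg·m².
ω_f = L_i / I_f = 1071 / 694.7 = 1.542 rad/s.

|ω_f| ≈ 1.54 rad/s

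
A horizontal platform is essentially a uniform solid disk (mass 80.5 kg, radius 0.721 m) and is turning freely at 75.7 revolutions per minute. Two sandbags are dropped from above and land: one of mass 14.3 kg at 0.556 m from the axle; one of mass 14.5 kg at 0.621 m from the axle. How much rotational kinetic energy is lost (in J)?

The added mass arrives with no angular momentum about the axle, and any external torque about the axle is negligible, so the system's angular momentum is conserved.
I_p = ½(80.5)(0.721)² = 20.92 kg·m².
Added inertia Σmr² = (14.3)(0.556)² + (14.5)(0.621)² = 10.01 kg·m²; I_f = 20.92 + 10.01 = 30.94 kg·m².
ω_f = I_p ω_i / I_f = (20.92)(75.7) / 30.94 = 51.20 rpm.
KE_i = ½(20.92)(7.927 rad/s)² = 657.4 J; KE_f = ½(30.94)(5.362)² = 444.7 J.

energy lost ≈ 213 J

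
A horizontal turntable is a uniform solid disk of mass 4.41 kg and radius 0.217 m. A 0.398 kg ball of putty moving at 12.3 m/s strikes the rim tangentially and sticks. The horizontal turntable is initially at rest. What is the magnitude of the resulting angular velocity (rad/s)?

About the axle the impulsive forces during the collision are internal, so angular momentum about that axis is conserved.
I_p = ½(4.41)(0.217)² = 0.1038 kg·m². Taking the sense of the ball of putty's angular momentum as positive, L_{ball} = m v R = (0.398)(12.3)(0.217) = 1.062 kg·m²/s.
L_i = 0 + 1.062 = 1.062 kg·m²/s.
After sticking, I_f = I_p + m R² = 0.1038 + (0.398)(0.217)² = 0.1226 kg·m².
ω_f = L_i / I_f = 1.062 / 0.1226 = 8.667 rad/s.

|ω_f| ≈ 8.67 rad/s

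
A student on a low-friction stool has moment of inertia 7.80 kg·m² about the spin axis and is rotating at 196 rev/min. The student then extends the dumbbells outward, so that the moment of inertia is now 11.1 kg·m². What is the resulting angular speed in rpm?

ω₂ ≈ 138 rpm

No external torque acts about the spin axis, so angular momentum is conserved.
ω₂ = I₁ω₁ / I₂ = (7.800)(196 rpm) / (11.10) = 137.7 rpm.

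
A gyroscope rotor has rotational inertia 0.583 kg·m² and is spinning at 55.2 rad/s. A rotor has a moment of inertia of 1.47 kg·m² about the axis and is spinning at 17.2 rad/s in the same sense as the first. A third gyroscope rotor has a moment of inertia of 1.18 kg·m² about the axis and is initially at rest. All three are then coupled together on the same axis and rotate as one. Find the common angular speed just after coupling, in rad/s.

The coupling torques are internal; angular momentum about the shared axis is conserved.
Taking A's sense as positive: L = (0.5830)(55.2) + (1.470)(17.2) = 57.47 kg·m²·rad/s.
Combined I = 0.5830 + 1.470 + 1.180 = 3.233 kg·m².
ω_f = L / I = 57.47 / 3.233 = 17.77 rad/s.

|ω_f| ≈ 17.8 rad/s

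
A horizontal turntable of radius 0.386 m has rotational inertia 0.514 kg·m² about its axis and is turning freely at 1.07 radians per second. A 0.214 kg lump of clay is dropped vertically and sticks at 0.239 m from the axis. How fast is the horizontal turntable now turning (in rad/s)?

The added mass arrives with no angular momentum about the axis, and any external torque about the axis is negligible, so the system's angular momentum is conserved.
Added inertia Σmr² = (0.214)(0.239)² = 0.01222 kg·m²; I_f = 0.5140 + 0.01222 = 0.5262 kg·m².
ω_f = I_p ω_i / I_f = (0.5140)(1.07) / 0.5262 = 1.045 rad/s.

ω_f ≈ 1.05 rad/s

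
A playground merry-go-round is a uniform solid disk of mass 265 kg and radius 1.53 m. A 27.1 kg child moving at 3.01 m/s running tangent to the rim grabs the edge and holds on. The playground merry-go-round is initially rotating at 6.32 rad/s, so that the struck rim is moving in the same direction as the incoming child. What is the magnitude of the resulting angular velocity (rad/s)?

|ω_f| ≈ 5.58 rad/s

The axle reaction passes through the axle and exerts no torque about it; angular momentum about the axle is conserved through the impact.
I_p = ½(265)(1.53)² = 310.2 kg·m². Taking the sense of the child's angular momentum as positive, L_{child} = m v R = (27.1)(3.01)(1.53) = 124.8 kg·m²/s.
L_i = +I_p ω_p + m v R = +(310.2)(6.32) + 124.8 = 2085 kg·m²/s.
After sticking, I_f = I_p + m R² = 310.2 + (27.1)(1.53)² = 373.6 kg·m².
ω_f = L_i / I_f = 2085 / 373.6 = 5.581 rad/s.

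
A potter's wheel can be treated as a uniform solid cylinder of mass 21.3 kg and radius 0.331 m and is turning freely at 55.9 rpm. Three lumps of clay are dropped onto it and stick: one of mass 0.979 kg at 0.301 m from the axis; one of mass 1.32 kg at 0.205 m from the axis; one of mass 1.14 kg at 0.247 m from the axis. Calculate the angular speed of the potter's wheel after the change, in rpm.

The added mass arrives with no angular momentum about the axis, and any external torque about the axis is negligible, so the system's angular momentum is conserved.
I_p = ½(21.3)(0.331)² = 1.167 kg·m².
Added inertia Σmr² = (0.979)(0.301)² + (1.32)(0.205)² + (1.14)(0.247)² = 0.2137 kg·m²; I_f = 1.167 + 0.2137 = 1.381 kg·m².
ω_f = I_p ω_i / I_f = (1.167)(55.9) / 1.381 = 47.25 rpm.

ω_f ≈ 47.2 rpm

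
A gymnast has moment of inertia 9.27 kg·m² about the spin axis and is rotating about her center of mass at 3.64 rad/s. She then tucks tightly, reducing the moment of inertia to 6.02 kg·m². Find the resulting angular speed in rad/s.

No external torque acts about the spin axis, so angular momentum is conserved.
ω₂ = I₁ω₁ / I₂ = (9.270)(3.64 rad/s) / (6.020) = 5.605 rad/s.

ω₂ ≈ 5.61 rad/s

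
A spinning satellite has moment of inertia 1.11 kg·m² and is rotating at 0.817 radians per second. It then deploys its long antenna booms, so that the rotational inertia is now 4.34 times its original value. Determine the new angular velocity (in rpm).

ω₂ ≈ 1.80 rpm

Angular momentum about the spin axis is conserved since the torque about it is zero.
I₂ = 4.34 × 1.11 = 4.817 kg·m².
ω₂ = I₁ω₁ / I₂ = (1.110)(0.817 rad/s) / (4.817) = 0.1882 rad/s = 1.798 rpm.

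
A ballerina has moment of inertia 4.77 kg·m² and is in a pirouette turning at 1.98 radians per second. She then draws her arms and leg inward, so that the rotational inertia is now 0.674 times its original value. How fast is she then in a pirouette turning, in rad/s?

Angular momentum about the spin axis is conserved since the torque about it is zero.
I₂ = 0.674 × 4.77 = 3.215 kg·m².
ω₂ = I₁ω₁ / I₂ = (4.770)(1.98 rad/s) / (3.215) = 2.938 rad/s.

ω₂ ≈ 2.94 rad/s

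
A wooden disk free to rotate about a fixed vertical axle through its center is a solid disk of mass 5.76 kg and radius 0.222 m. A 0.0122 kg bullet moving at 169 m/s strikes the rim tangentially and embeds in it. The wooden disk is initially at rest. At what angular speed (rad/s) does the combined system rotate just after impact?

|ω_f| ≈ 3.21 rad/s

About the axle the impulsive forces during the collision are internal, so angular momentum about that axis is conserved.
I_p = ½(5.76)(0.222)² = 0.1419 kg·m². Taking the sense of the bullet's angular momentum as positive, L_{bullet} = m v R = (0.0122)(169)(0.222) = 0.4577 kg·m²/s.
L_i = 0 + 0.4577 = 0.4577 kg·m²/s.
After sticking, I_f = I_p + m R² = 0.1419 + (0.0122)(0.222)² = 0.1425 kg·m².
ω_f = L_i / I_f = 0.4577 / 0.1425 = 3.211 rad/s.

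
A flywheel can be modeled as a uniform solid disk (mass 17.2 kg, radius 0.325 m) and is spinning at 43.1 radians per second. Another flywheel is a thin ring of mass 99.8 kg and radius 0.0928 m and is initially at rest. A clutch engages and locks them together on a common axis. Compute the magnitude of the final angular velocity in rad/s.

The coupling torques are internal; angular momentum about the shared axis is conserved.
Moments of inertia: I_A = ½(17.2)(0.325)² = 0.9084 kg·m²; I_B = (99.8)(0.0928)² = 0.8595 kg·m².
Taking A's sense as positive: L = (0.9084)(43.1) = 39.15 kg·m²·rad/s.
Combined I = 0.9084 + 0.8595 = 1.768 kg·m².
ω_f = L / I = 39.15 / 1.768 = 22.15 rad/s.

|ω_f| ≈ 22.1 rad/s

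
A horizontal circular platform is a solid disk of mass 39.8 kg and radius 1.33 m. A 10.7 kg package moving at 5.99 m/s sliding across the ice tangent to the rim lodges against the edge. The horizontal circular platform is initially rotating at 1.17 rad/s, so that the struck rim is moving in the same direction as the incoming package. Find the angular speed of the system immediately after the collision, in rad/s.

About the central axle the impulsive forces during the collision are internal, so angular momentum about that axis is conserved.
I_p = ½(39.8)(1.33)² = 35.20 kg·m². Taking the sense of the package's angular momentum as positive, L_{package} = m v R = (10.7)(5.99)(1.33) = 85.24 kg·m²/s.
L_i = +I_p ω_p + m v R = +(35.20)(1.17) + 85.24 = 126.4 kg·m²/s.
After sticking, I_f = I_p + m R² = 35.20 + (10.7)(1.33)² = 54.13 kg·m².
ω_f = L_i / I_f = 126.4 / 54.13 = 2.336 rad/s.

|ω_f| ≈ 2.34 rad/s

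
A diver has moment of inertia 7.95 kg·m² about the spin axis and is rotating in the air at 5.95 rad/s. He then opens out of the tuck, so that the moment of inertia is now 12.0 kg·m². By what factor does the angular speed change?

ω₂/ω₁ ≈ 0.662

With no external torque about the axis, L is conserved: I₁ω₁ = I₂ω₂.
ω₂/ω₁ = I₁/I₂ = 7.950 / 12.00 = 0.6625.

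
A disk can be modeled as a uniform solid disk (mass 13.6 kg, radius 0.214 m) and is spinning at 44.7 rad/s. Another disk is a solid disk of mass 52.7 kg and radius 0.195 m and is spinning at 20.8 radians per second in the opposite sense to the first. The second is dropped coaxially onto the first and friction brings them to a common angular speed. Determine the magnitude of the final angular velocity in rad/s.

No external torque acts about the common axis, so total angular momentum is conserved.
Moments of inertia: I_A = ½(13.6)(0.214)² = 0.3114 kg·m²; I_B = ½(52.7)(0.195)² = 1.002 kg·m².
Taking A's sense as positive: L = (0.3114)(44.7) − (1.002)(20.8) = -6.921 kg·m²·rad/s.
Combined I = 0.3114 + 1.002 = 1.313 kg·m².
ω_f = L / I = -6.921 / 1.313 = -5.269 rad/s.

|ω_f| ≈ 5.27 rad/s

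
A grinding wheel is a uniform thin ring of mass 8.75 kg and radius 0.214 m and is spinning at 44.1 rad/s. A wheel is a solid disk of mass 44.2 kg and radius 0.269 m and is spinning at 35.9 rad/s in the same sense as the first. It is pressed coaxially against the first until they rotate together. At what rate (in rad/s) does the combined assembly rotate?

No external torque acts about the common axis, so total angular momentum is conserved.
Moments of inertia: I_A = (8.75)(0.214)² = 0.4007 kg·m²; I_B = ½(44.2)(0.269)² = 1.599 kg·m².
Taking A's sense as positive: L = (0.4007)(44.1) + (1.599)(35.9) = 75.08 kg·m²·rad/s.
Combined I = 0.4007 + 1.599 = 2.000 kg·m².
ω_f = L / I = 75.08 / 2.000 = 37.54 rad/s.

|ω_f| ≈ 37.5 rad/s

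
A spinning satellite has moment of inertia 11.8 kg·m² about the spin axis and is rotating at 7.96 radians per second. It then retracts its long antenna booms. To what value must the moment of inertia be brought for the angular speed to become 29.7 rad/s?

I₂ ≈ 3.16 kg·m²

With no external torque about the axis, L is conserved: I₁ω₁ = I₂ω₂.
I₂ = I₁ω₁ / ω₂ = (11.8)(7.96) / (29.7) = 3.163 kg·m².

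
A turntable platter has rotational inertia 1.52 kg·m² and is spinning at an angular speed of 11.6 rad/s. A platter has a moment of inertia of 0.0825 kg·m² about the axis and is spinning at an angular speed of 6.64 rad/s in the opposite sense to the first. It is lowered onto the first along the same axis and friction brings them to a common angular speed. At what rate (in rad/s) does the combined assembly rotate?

No external torque acts about the common axis, so total angular momentum is conserved.
Taking A's sense as positive: L = (1.520)(11.6) − (0.08250)(6.64) = 17.08 kg·m²·rad/s.
Combined I = 1.520 + 0.08250 = 1.603 kg·m².
ω_f = L / I = 17.08 / 1.603 = 10.66 rad/s.

|ω_f| ≈ 10.7 rad/s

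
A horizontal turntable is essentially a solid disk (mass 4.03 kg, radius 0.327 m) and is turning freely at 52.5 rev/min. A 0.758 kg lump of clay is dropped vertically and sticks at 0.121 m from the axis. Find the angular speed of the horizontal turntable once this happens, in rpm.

ω_f ≈ 49.9 rpm

No external torque acts about the axis; L_before = L_after.
I_p = ½(4.03)(0.327)² = 0.2155 kg·m².
Added inertia Σmr² = (0.758)(0.121)² = 0.01110 kg·m²; I_f = 0.2155 + 0.01110 = 0.2266 kg·m².
ω_f = I_p ω_i / I_f = (0.2155)(52.5) / 0.2266 = 49.93 rpm.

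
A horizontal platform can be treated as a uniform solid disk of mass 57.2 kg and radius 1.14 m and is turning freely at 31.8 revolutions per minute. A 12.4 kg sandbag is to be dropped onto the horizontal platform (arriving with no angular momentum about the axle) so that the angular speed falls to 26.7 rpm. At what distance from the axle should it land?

r ≈ 0.757 m

The added mass arrives with no angular momentum about the axle, and any external torque about the axle is negligible, so the system's angular momentum is conserved.
I_p = ½(57.2)(1.14)² = 37.17 kg·m².
I_p ω_i = (I_p + m r²) ω_f ⇒ m r² = I_p(ω_i/ω_f − 1) = 37.17(31.8/26.7 − 1) = 7.100 kg·m².
r = √(7.100/12.4) = 0.7567 m.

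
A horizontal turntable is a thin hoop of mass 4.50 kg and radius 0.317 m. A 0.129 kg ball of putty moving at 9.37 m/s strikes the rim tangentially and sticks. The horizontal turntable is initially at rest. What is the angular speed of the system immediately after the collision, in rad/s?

About the axle the impulsive forces during the collision are internal, so angular momentum about that axis is conserved.
I_p = (4.50)(0.317)² = 0.4522 kg·m². Taking the sense of the ball of putty's angular momentum as positive, L_{ball} = m v R = (0.129)(9.37)(0.317) = 0.3832 kg·m²/s.
L_i = 0 + 0.3832 = 0.3832 kg·m²/s.
After sticking, I_f = I_p + m R² = 0.4522 + (0.129)(0.317)² = 0.4652 kg·m².
ω_f = L_i / I_f = 0.3832 / 0.4652 = 0.8237 rad/s.

|ω_f| ≈ 0.824 rad/s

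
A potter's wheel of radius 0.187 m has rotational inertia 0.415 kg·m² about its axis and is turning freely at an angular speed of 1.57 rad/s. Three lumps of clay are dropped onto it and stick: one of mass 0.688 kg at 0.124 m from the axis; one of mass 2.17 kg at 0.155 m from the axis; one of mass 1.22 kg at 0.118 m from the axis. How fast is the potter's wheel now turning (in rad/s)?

ω_f ≈ 1.32 rad/s

The added mass arrives with no angular momentum about the axis, and any external torque about the axis is negligible, so the system's angular momentum is conserved.
Added inertia Σmr² = (0.688)(0.124)² + (2.17)(0.155)² + (1.22)(0.118)² = 0.07970 kg·m²; I_f = 0.4150 + 0.07970 = 0.4947 kg·m².
ω_f = I_p ω_i / I_f = (0.4150)(1.57) / 0.4947 = 1.317 rad/s.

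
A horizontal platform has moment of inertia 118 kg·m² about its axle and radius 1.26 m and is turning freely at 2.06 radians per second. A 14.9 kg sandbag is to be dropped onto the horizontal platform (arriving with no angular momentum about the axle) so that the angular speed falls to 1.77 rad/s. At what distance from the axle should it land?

The added mass arrives with no angular momentum about the axle, and any external torque about the axle is negligible, so the system's angular momentum is conserved.
I_p ω_i = (I_p + m r²) ω_f ⇒ m r² = I_p(ω_i/ω_f − 1) = 118.0(2.06/1.77 − 1) = 19.33 kg·m².
r = √(19.33/14.9) = 1.139 m.

r ≈ 1.14 m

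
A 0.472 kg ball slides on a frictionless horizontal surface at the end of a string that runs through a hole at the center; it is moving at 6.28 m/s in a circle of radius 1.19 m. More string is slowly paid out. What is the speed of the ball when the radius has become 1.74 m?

Central (radial) force ⇒ zero torque about the center ⇒ m v r is constant.
v₂ = v₁ r₁ / r₂ = (6.28)(1.19) / (1.74) = 4.295 m/s.

v₂ ≈ 4.29 m/s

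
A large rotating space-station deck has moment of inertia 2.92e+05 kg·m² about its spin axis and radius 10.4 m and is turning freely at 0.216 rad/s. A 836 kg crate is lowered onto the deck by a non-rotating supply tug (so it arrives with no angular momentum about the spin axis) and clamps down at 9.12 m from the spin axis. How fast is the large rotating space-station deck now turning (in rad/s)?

ω_f ≈ 0.174 rad/s

No external torque acts about the spin axis; L_before = L_after.
Added inertia Σmr² = (836)(9.12)² = 69530 kg·m²; I_f = 2.920e+05 + 69530 = 3.615e+05 kg·m².
ω_f = I_p ω_i / I_f = (2.920e+05)(0.216) / 3.615e+05 = 0.1745 rad/s.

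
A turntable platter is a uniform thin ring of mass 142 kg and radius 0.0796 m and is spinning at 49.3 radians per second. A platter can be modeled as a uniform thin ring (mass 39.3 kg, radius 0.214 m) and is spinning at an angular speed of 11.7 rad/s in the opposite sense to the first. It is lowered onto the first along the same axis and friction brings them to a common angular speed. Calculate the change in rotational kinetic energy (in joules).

ΔKE ≈ -1120 J

No external torque acts about the common axis, so total angular momentum is conserved.
Moments of inertia: I_A = (142)(0.0796)² = 0.8997 kg·m²; I_B = (39.3)(0.214)² = 1.800 kg·m².
Taking A's sense as positive: L = (0.8997)(49.3) − (1.800)(11.7) = 23.30 kg·m²·rad/s.
Combined I = 0.8997 + 1.800 = 2.700 kg·m².
ω_f = L / I = 23.30 / 2.700 = 8.631 rad/s.
KE_i = ½ΣIω² = 1217 J; KE_f = ½(2.700)(8.631)² = 100.5 J.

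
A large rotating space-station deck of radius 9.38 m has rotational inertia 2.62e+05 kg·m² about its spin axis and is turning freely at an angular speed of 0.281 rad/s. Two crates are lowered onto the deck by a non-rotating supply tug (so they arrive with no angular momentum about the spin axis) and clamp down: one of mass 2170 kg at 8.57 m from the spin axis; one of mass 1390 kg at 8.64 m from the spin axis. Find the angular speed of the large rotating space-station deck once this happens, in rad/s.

The added mass arrives with no angular momentum about the spin axis, and any external torque about the spin axis is negligible, so the system's angular momentum is conserved.
Added inertia Σmr² = (2170)(8.57)² + (1390)(8.64)² = 2.631e+05 kg·m²; I_f = 2.620e+05 + 2.631e+05 = 5.251e+05 kg·m².
ω_f = I_p ω_i / I_f = (2.620e+05)(0.281) / 5.251e+05 = 0.1402 rad/s.

ω_f ≈ 0.140 rad/s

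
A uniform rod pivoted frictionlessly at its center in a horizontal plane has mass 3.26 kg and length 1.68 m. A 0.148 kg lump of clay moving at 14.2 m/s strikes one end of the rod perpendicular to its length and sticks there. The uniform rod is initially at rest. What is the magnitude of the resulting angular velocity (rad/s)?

|ω_f| ≈ 2.03 rad/s

About the pivot the impulsive forces during the collision are internal, so angular momentum about that axis is conserved.
I_p = (1/12)(3.26)(1.68)² = 0.7668 kg·m². Taking the sense of the lump of clay's angular momentum as positive, L_{lump} = m v R = (0.148)(14.2)(1.68/2) = 1.765 kg·m²/s.
L_i = 0 + 1.765 = 1.765 kg·m²/s.
After sticking, I_f = I_p + m R² = 0.7668 + (0.148)(1.68/2)² = 0.8712 kg·m².
ω_f = L_i / I_f = 1.765 / 0.8712 = 2.026 rad/s.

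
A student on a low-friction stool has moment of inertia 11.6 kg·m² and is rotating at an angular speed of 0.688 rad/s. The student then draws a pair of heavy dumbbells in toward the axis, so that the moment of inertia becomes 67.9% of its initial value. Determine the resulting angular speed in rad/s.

ω₂ ≈ 1.01 rad/s

Angular momentum about the spin axis is conserved since the torque about it is zero.
I₂ = 0.679 × 11.6 = 7.876 kg·m².
ω₂ = I₁ω₁ / I₂ = (11.60)(0.688 rad/s) / (7.876) = 1.013 rad/s.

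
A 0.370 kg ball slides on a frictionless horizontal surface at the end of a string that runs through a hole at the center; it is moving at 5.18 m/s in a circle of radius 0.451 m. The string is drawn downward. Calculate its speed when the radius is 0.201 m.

v₂ ≈ 11.6 m/s

Central (radial) force ⇒ zero torque about the center ⇒ m v r is constant.
v₂ = v₁ r₁ / r₂ = (5.18)(0.451) / (0.201) = 11.62 m/s.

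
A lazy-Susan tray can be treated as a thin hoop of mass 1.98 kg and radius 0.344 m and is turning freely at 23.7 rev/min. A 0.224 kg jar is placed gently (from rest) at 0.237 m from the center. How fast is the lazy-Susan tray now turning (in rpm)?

ω_f ≈ 22.5 rpm

The added mass arrives with no angular momentum about the center, and any external torque about the center is negligible, so the system's angular momentum is conserved.
I_p = (1.98)(0.344)² = 0.2343 kg·m².
Added inertia Σmr² = (0.224)(0.237)² = 0.01258 kg·m²; I_f = 0.2343 + 0.01258 = 0.2469 kg·m².
ω_f = I_p ω_i / I_f = (0.2343)(23.7) / 0.2469 = 22.49 rpm.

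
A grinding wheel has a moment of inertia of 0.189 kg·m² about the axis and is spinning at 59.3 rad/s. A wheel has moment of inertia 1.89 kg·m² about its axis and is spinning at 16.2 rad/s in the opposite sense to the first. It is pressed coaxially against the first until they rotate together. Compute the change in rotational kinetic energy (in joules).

No external torque acts about the common axis, so total angular momentum is conserved.
Taking A's sense as positive: L = (0.1890)(59.3) − (1.890)(16.2) = -19.41 kg·m²·rad/s.
Combined I = 0.1890 + 1.890 = 2.079 kg·m².
ω_f = L / I = -19.41 / 2.079 = -9.336 rad/s.
KE_i = ½ΣIω² = 580.3 J; KE_f = ½(2.079)(9.336)² = 90.61 J.

ΔKE ≈ -490 J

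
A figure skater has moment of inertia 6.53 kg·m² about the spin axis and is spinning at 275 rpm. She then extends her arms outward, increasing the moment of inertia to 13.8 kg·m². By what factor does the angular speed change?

With no external torque about the axis, L is conserved: I₁ω₁ = I₂ω₂.
ω₂/ω₁ = I₁/I₂ = 6.530 / 13.80 = 0.4732.

ω₂/ω₁ ≈ 0.473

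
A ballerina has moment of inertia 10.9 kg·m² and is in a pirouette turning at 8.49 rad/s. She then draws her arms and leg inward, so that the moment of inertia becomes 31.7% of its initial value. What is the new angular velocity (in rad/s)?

ω₂ ≈ 26.8 rad/s

No external torque acts about the spin axis, so angular momentum is conserved.
I₂ = 0.317 × 10.9 = 3.455 kg·m².
ω₂ = I₁ω₁ / I₂ = (10.90)(8.49 rad/s) / (3.455) = 26.78 rad/s.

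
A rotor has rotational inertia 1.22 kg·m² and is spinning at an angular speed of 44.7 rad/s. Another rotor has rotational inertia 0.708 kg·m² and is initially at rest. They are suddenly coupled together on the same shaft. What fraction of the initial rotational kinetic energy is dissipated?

No external torque acts about the common axis, so total angular momentum is conserved.
Taking A's sense as positive: L = (1.220)(44.7) = 54.53 kg·m²·rad/s.
Combined I = 1.220 + 0.7080 = 1.928 kg·m².
ω_f = L / I = 54.53 / 1.928 = 28.29 rad/s.
KE_i = ½ΣIω² = 1219 J; KE_f = ½(1.928)(28.29)² = 771.3 J.
Fraction dissipated = (KE_i − KE_f)/KE_i = 0.3672.

fraction ≈ 0.367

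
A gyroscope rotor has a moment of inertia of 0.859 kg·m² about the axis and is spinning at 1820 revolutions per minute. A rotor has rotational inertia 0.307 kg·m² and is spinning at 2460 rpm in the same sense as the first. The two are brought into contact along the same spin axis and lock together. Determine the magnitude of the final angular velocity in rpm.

The coupling torques are internal; angular momentum about the shared axis is conserved.
Taking A's sense as positive: L = (0.8590)(1820) + (0.3070)(2460) = 2319 kg·m²·rpm.
Combined I = 0.8590 + 0.3070 = 1.166 kg·m².
ω_f = L / I = 2319 / 1.166 = 1989 rpm.

|ω_f| ≈ 1990 rpm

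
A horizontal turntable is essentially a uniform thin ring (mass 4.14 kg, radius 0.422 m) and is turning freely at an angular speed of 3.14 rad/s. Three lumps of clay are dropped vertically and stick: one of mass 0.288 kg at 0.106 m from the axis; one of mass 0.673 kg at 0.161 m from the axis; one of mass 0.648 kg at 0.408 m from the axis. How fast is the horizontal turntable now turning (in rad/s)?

ω_f ≈ 2.67 rad/s

The added mass arrives with no angular momentum about the axis, and any external torque about the axis is negligible, so the system's angular momentum is conserved.
I_p = (4.14)(0.422)² = 0.7373 kg·m².
Added inertia Σmr² = (0.288)(0.106)² + (0.673)(0.161)² + (0.648)(0.408)² = 0.1285 kg·m²; I_f = 0.7373 + 0.1285 = 0.8658 kg·m².
ω_f = I_p ω_i / I_f = (0.7373)(3.14) / 0.8658 = 2.674 rad/s.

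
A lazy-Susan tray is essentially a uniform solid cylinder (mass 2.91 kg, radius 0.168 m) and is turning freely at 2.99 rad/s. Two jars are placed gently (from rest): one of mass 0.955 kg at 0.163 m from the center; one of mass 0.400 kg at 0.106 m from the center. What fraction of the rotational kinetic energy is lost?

No external torque acts about the center; L_before = L_after.
I_p = ½(2.91)(0.168)² = 0.04107 kg·m².
Added inertia Σmr² = (0.955)(0.163)² + (0.400)(0.106)² = 0.02987 kg·m²; I_f = 0.04107 + 0.02987 = 0.07093 kg·m².
ω_f = I_p ω_i / I_f = (0.04107)(2.99) / 0.07093 = 1.731 rad/s.
KE_i = ½(0.04107)(2.990 rad/s)² = 0.1836 J; KE_f = ½(0.07093)(1.731)² = 0.1063 J.
Fraction lost = 0.4211.

fraction ≈ 0.421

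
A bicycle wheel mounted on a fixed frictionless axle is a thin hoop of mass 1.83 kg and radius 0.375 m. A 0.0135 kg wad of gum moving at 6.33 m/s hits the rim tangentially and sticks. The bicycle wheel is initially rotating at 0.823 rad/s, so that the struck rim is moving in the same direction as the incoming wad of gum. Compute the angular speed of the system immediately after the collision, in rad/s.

|ω_f| ≈ 0.941 rad/s

The axle reaction passes through the axle and exerts no torque about it; angular momentum about the axle is conserved through the impact.
I_p = (1.83)(0.375)² = 0.2573 kg·m². Taking the sense of the wad of gum's angular momentum as positive, L_{wad} = m v R = (0.0135)(6.33)(0.375) = 0.03205 kg·m²/s.
L_i = +I_p ω_p + m v R = +(0.2573)(0.823) + 0.03205 = 0.2438 kg·m²/s.
After sticking, I_f = I_p + m R² = 0.2573 + (0.0135)(0.375)² = 0.2592 kg·m².
ω_f = L_i / I_f = 0.2438 / 0.2592 = 0.9406 rad/s.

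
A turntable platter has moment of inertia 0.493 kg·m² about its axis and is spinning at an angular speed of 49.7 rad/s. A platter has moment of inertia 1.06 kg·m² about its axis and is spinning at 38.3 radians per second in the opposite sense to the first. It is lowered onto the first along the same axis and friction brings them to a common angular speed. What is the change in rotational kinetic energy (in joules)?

No external torque acts about the common axis, so total angular momentum is conserved.
Taking A's sense as positive: L = (0.4930)(49.7) − (1.060)(38.3) = -16.10 kg·m²·rad/s.
Combined I = 0.4930 + 1.060 = 1.553 kg·m².
ω_f = L / I = -16.10 / 1.553 = -10.36 rad/s.
KE_i = ½ΣIω² = 1386 J; KE_f = ½(1.553)(10.36)² = 83.41 J.

ΔKE ≈ -1300 J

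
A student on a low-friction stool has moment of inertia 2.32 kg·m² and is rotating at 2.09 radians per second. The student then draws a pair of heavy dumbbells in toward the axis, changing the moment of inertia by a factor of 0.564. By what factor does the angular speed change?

ω₂/ω₁ ≈ 1.77

Angular momentum about the spin axis is conserved since the torque about it is zero.
I₂ = 0.564 × 2.32 = 1.308 kg·m².
ω₂/ω₁ = I₁/I₂ = 2.320 / 1.308 = 1.773.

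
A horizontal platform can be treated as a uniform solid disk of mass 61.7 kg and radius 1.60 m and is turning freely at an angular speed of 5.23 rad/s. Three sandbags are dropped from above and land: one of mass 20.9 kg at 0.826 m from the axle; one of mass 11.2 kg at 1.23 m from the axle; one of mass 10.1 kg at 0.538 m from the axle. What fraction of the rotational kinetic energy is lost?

No external torque acts about the axle; L_before = L_after.
I_p = ½(61.7)(1.60)² = 78.98 kg·m².
Added inertia Σmr² = (20.9)(0.826)² + (11.2)(1.23)² + (10.1)(0.538)² = 34.13 kg·m²; I_f = 78.98 + 34.13 = 113.1 kg·m².
ω_f = I_p ω_i / I_f = (78.98)(5.23) / 113.1 = 3.652 rad/s.
KE_i = ½(78.98)(5.230 rad/s)² = 1080 J; KE_f = ½(113.1)(3.652)² = 754.2 J.
Fraction lost = 0.3017.

fraction ≈ 0.302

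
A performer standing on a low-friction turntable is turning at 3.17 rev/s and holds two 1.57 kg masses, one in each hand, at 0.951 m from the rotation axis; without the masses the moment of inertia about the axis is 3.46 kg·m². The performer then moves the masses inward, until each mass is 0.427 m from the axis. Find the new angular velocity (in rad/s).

ω₂ ≈ 31.1 rad/s

No external torque acts about the spin axis, so angular momentum is conserved.
I₁ = 3.46 + 2(1.57)(0.951)² = 6.300 kg·m²; I₂ = 3.46 + 2(1.57)(0.427)² = 4.033 kg·m².
ω₂ = I₁ω₁ / I₂ = (6.300)(3.17 rev/s) / (4.033) = 4.952 rev/s = 31.12 rad/s.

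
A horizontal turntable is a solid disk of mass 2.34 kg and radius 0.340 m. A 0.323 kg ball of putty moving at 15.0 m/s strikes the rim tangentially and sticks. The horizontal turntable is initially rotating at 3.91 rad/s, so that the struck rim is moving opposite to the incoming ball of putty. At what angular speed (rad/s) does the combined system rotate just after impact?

About the axle the impulsive forces during the collision are internal, so angular momentum about that axis is conserved.
I_p = ½(2.34)(0.340)² = 0.1353 kg·m². Taking the sense of the ball of putty's angular momentum as positive, L_{ball} = m v R = (0.323)(15.0)(0.340) = 1.647 kg·m²/s.
L_i = −I_p ω_p + m v R = −(0.1353)(3.91) + 1.647 = 1.118 kg·m²/s.
After sticking, I_f = I_p + m R² = 0.1353 + (0.323)(0.340)² = 0.1726 kg·m².
ω_f = L_i / I_f = 1.118 / 0.1726 = 6.480 rad/s.

|ω_f| ≈ 6.48 rad/s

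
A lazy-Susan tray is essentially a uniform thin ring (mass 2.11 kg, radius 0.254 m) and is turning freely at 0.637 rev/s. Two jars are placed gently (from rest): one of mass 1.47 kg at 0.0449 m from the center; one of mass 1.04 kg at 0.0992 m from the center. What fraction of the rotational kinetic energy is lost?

fraction ≈ 0.0884

No external torque acts about the center; L_before = L_after.
I_p = (2.11)(0.254)² = 0.1361 kg·m².
Added inertia Σmr² = (1.47)(0.0449)² + (1.04)(0.0992)² = 0.01320 kg·m²; I_f = 0.1361 + 0.01320 = 0.1493 kg·m².
ω_f = I_p ω_i / I_f = (0.1361)(0.637) / 0.1493 = 0.5807 rev/s.
KE_i = ½(0.1361)(4.002 rad/s)² = 1.090 J; KE_f = ½(0.1493)(3.649)² = 0.9940 J.
Fraction lost = 0.08838.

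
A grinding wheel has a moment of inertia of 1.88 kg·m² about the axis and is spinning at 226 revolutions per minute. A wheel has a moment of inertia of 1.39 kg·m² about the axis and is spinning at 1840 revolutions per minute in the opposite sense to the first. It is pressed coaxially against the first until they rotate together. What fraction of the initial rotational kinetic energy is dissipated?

fraction ≈ 0.710

No external torque acts about the common axis, so total angular momentum is conserved.
Taking A's sense as positive: L = (1.880)(226) − (1.390)(1840) = -2133 kg·m²·rpm.
Combined I = 1.880 + 1.390 = 3.270 kg·m².
ω_f = L / I = -2133 / 3.270 = -652.2 rpm.
KE_i = ½ΣIω² = 26330 J; KE_f = ½(3.270)(68.30)² = 7627 J.
Fraction dissipated = (KE_i − KE_f)/KE_i = 0.7103.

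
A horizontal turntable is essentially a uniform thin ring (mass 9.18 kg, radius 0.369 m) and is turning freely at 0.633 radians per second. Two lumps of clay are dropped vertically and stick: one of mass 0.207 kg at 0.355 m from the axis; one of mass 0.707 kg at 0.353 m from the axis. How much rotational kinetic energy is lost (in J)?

No external torque acts about the axis; L_before = L_after.
I_p = (9.18)(0.369)² = 1.250 kg·m².
Added inertia Σmr² = (0.207)(0.355)² + (0.707)(0.353)² = 0.1142 kg·m²; I_f = 1.250 + 0.1142 = 1.364 kg·m².
ω_f = I_p ω_i / I_f = (1.250)(0.633) / 1.364 = 0.5800 rad/s.
KE_i = ½(1.250)(0.6330 rad/s)² = 0.2504 J; KE_f = ½(1.364)(0.5800)² = 0.2295 J.

energy lost ≈ 0.0210 J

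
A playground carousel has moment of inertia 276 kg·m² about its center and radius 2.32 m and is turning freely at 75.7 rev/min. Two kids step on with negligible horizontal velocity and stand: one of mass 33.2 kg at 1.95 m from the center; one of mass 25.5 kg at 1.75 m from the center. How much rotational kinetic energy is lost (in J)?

No external torque acts about the center; L_before = L_after.
Added inertia Σmr² = (33.2)(1.95)² + (25.5)(1.75)² = 204.3 kg·m²; I_f = 276.0 + 204.3 = 480.3 kg·m².
ω_f = I_p ω_i / I_f = (276.0)(75.7) / 480.3 = 43.50 rpm.
KE_i = ½(276.0)(7.927 rad/s)² = 8672 J; KE_f = ½(480.3)(4.555)² = 4983 J.

energy lost ≈ 3690 J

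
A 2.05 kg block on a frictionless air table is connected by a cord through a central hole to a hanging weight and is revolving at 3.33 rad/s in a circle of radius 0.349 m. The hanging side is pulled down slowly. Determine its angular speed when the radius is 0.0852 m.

ω₂ ≈ 55.9 rad/s

The constraining force is radial, so m r² ω about the center is conserved.
ω₂ = ω₁ (r₁/r₂)² = (3.33)(0.349/0.0852)² = 55.87 rad/s.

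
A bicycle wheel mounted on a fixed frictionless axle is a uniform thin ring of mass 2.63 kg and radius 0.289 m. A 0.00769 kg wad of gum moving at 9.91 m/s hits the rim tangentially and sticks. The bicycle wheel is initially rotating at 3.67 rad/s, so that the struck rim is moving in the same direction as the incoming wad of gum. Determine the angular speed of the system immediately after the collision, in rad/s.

The axle reaction passes through the axle and exerts no torque about it; angular momentum about the axle is conserved through the impact.
I_p = (2.63)(0.289)² = 0.2197 kg·m². Taking the sense of the wad of gum's angular momentum as positive, L_{wad} = m v R = (0.00769)(9.91)(0.289) = 0.02202 kg·m²/s.
L_i = +I_p ω_p + m v R = +(0.2197)(3.67) + 0.02202 = 0.8282 kg·m²/s.
After sticking, I_f = I_p + m R² = 0.2197 + (0.00769)(0.289)² = 0.2203 kg·m².
ω_f = L_i / I_f = 0.8282 / 0.2203 = 3.759 rad/s.

|ω_f| ≈ 3.76 rad/s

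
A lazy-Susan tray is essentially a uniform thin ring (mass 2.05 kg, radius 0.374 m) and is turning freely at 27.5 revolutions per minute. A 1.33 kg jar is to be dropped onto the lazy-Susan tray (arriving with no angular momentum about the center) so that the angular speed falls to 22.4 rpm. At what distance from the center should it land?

No external torque acts about the center; L_before = L_after.
I_p = (2.05)(0.374)² = 0.2867 kg·m².
I_p ω_i = (I_p + m r²) ω_f ⇒ m r² = I_p(ω_i/ω_f − 1) = 0.2867(27.5/22.4 − 1) = 0.06529 kg·m².
r = √(0.06529/1.33) = 0.2216 m.

r ≈ 0.222 m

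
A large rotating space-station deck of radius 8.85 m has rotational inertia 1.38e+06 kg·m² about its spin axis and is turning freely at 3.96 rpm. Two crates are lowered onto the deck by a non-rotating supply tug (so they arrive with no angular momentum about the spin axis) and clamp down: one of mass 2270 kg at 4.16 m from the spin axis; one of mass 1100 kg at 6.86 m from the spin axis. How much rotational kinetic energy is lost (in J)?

energy lost ≈ 7340 J

The added mass arrives with no angular momentum about the spin axis, and any external torque about the spin axis is negligible, so the system's angular momentum is conserved.
Added inertia Σmr² = (2270)(4.16)² + (1100)(6.86)² = 91050 kg·m²; I_f = 1.380e+06 + 91050 = 1.471e+06 kg·m².
ω_f = I_p ω_i / I_f = (1.380e+06)(3.96) / 1.471e+06 = 3.715 rpm.
KE_i = ½(1.380e+06)(0.4147 rad/s)² = 1.187e+05 J; KE_f = ½(1.471e+06)(0.3890)² = 1.113e+05 J.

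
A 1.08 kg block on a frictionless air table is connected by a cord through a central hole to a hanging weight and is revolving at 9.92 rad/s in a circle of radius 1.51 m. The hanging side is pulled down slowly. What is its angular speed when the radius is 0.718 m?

ω₂ ≈ 43.9 rad/s

The constraining force is radial, so m r² ω about the center is conserved.
ω₂ = ω₁ (r₁/r₂)² = (9.92)(1.51/0.718)² = 43.87 rad/s.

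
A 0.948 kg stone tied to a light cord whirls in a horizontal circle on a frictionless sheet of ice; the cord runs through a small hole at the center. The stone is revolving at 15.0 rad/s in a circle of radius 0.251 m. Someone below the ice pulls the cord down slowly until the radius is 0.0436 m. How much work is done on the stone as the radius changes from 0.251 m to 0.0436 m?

W ≈ 216 J

No torque about the axis ⇒ m r₁² ω₁ = m r₂² ω₂.
ω₂ = ω₁ (r₁/r₂)² = (15.0)(0.251/0.0436)² = 497.1 rad/s.
W = ΔKE = ½m(v₂² − v₁²) = 216.0 J.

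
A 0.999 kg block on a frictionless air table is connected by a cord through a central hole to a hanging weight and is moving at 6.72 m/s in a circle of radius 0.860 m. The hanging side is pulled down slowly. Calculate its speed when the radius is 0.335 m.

v₂ ≈ 17.3 m/s

Central (radial) force ⇒ zero torque about the center ⇒ m v r is constant.
v₂ = v₁ r₁ / r₂ = (6.72)(0.860) / (0.335) = 17.25 m/s.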